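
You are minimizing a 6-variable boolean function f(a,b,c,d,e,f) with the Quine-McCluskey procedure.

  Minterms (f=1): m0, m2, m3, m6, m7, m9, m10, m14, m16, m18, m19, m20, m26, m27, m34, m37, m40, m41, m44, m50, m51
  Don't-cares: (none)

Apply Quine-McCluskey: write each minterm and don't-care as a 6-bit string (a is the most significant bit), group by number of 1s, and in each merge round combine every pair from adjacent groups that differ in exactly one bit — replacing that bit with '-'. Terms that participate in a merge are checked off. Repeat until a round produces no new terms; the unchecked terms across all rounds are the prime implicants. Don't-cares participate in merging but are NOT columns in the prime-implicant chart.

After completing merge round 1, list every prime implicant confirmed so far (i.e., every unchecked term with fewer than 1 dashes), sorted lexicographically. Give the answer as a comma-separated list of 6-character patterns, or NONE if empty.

[col 0] 000000*, 000010*, 000011*, 000110*, 000111*, 001001*, 001010*, 001110*, 010000*, 010010*, 010011*, 010100*, 011010*, 011011*, 100010*, 100101, 101000*, 101001*, 101100*, 110010*, 110011*
[col 1] -00010*, -01001, -10010*, -10011*, 0-0000*, 0-0010*, 0-0011*, 0-1010*, 00-010*, 00-110*, 000-10*, 000-11*, 0000-0*, 00001-*, 00011-*, 001-10*, 01-010*, 01-011*, 010-00, 0100-0*, 01001-*, 01101-*, 1-0010*, 101-00, 10100-, 11001-*
[col 2] --0010, -1001-, 0--010, 0-00-0, 0-001-, 00--10, 000-1-, 01-01-
Prime implicants: --0010, -01001, -1001-, 0--010, 0-00-0, 0-001-, 00--10, 000-1-, 01-01-, 010-00, 100101, 101-00, 10100-

100101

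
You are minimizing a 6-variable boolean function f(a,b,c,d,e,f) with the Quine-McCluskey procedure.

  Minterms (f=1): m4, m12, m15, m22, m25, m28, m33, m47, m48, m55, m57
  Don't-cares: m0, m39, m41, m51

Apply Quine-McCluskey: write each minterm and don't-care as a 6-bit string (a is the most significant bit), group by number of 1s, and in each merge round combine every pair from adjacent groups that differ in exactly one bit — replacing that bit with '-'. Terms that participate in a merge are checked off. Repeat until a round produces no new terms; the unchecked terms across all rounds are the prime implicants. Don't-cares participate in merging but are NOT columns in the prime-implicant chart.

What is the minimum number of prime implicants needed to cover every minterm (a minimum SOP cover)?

8

size-2^0 implicants → 000000(✓)  000100(✓)  001100(✓)  001111(✓)  010110  011001(✓)  011100(✓)  100001(✓)  100111(✓)  101001(✓)  101111(✓)  110000  110011(✓)  110111(✓)  111001(✓)
size-2^1 implicants → -01111  -11001  0-1100  00-100  000-00  1-0111  1-1001  10-001  10-111  110-11
Unchecked terms (primes): -01111, -11001, 0-1100, 00-100, 000-00, 010110, 1-0111, 1-1001, 10-001, 10-111, 110-11, 110000
Minterm coverage:
  m4 ⊆ 00-100,000-00
  m12 ⊆ 0-1100,00-100
  m15 ⊆ -01111 [E]
  m22 ⊆ 010110 [E]
  m25 ⊆ -11001 [E]
  m28 ⊆ 0-1100 [E]
  m33 ⊆ 10-001 [E]
  m47 ⊆ -01111,10-111
  m48 ⊆ 110000 [E]
  m55 ⊆ 1-0111,110-11
  m57 ⊆ -11001,1-1001
E = {-01111, -11001, 0-1100, 010110, 10-001, 110000}
Petrick residual → 00-100, 1-0111
Cover = b'cdef + bcd'e'f + a'cde'f' + a'b'de'f' + a'bc'def' + ac'def + ab'd'e'f + abc'd'e'f'  |cover|=8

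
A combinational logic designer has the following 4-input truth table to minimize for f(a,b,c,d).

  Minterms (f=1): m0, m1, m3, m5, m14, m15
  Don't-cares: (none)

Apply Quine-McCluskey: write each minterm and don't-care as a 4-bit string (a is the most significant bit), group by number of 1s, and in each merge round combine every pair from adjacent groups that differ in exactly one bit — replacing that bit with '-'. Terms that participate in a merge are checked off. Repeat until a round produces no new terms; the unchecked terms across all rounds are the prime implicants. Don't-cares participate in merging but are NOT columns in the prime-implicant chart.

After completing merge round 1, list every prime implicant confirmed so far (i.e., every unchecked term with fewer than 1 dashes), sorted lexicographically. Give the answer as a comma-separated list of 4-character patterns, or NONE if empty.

NONE

[col 0] 0000*, 0001*, 0011*, 0101*, 1110*, 1111*
[col 1] 0-01, 00-1, 000-, 111-
Prime implicants: 0-01, 00-1, 000-, 111-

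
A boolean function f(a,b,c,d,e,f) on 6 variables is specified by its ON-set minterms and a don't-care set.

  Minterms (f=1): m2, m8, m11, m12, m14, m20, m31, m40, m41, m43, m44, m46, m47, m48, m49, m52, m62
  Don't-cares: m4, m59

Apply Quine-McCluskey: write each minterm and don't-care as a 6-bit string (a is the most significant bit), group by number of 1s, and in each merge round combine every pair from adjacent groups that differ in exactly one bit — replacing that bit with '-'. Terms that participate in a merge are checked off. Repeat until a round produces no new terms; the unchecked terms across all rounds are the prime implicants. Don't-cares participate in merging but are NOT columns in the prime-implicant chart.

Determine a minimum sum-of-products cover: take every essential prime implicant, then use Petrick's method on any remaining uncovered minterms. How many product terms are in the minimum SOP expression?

[col 0] 000010, 000100*, 001000*, 001011*, 001100*, 001110*, 010100*, 011111, 101000*, 101001*, 101011*, 101100*, 101110*, 101111*, 110000*, 110001*, 110100*, 111011*, 111110*
[col 1] -01000*, -01011, -01100*, -01110*, -10100, 0-0100, 00-100, 001-00*, 0011-0*, 1-1011, 1-1110, 101-00*, 101-11, 1010-1, 10100-, 1011-0*, 10111-, 110-00, 11000-
[col 2] -01-00, -011-0
Prime implicants: -01-00, -01011, -011-0, -10100, 0-0100, 00-100, 000010, 011111, 1-1011, 1-1110, 101-11, 1010-1, 10100-, 10111-, 110-00, 11000-
PI chart (minterm → PIs covering it):
  2 | 000010  (sole → essential)
  8 | -01-00  (sole → essential)
  11 | -01011  (sole → essential)
  12 | -01-00,-011-0,00-100
  14 | -011-0  (sole → essential)
  20 | -10100,0-0100
  31 | 011111  (sole → essential)
  40 | -01-00,10100-
  41 | 1010-1,10100-
  43 | -01011,1-1011,101-11,1010-1
  44 | -01-00,-011-0
  46 | -011-0,1-1110,10111-
  47 | 101-11,10111-
  48 | 110-00,11000-
  49 | 11000-  (sole → essential)
  52 | -10100,110-00
  62 | 1-1110  (sole → essential)
Essential prime implicants: -01-00, -01011, -011-0, 000010, 011111, 1-1110, 11000-
Petrick residual → -10100, 101-11, 1010-1
Minimum SOP uses 10 PIs: b'ce'f' + b'cd'ef + b'cdf' + bc'de'f' + a'b'c'd'ef' + a'bcdef + acdef' + ab'cef + ab'cd'f + abc'd'e'

10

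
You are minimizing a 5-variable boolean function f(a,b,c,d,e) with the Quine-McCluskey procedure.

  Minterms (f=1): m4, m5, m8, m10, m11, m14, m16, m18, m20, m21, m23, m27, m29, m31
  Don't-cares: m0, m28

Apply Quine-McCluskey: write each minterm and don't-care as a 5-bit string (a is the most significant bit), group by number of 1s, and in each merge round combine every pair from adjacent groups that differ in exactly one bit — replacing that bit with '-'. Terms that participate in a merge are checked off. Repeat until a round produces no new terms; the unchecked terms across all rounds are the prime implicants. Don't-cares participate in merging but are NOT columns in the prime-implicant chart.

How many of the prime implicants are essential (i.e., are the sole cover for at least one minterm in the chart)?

[col 0] 00000*, 00100*, 00101*, 01000*, 01010*, 01011*, 01110*, 10000*, 10010*, 10100*, 10101*, 10111*, 11011*, 11100*, 11101*, 11111*
[col 1] -0000*, -0100*, -0101*, -1011, 0-000, 00-00*, 0010-*, 01-10, 010-0, 0101-, 1-100*, 1-101*, 1-111*, 10-00*, 100-0, 101-1*, 1010-*, 11-11, 111-1*, 1110-*
[col 2] -0-00, -010-, 1-1-1, 1-10-
Prime implicants: -0-00, -010-, -1011, 0-000, 01-10, 010-0, 0101-, 1-1-1, 1-10-, 100-0, 11-11
PI chart (minterm → PIs covering it):
  4 | -0-00,-010-
  5 | -010-  (sole → essential)
  8 | 0-000,010-0
  10 | 01-10,010-0,0101-
  11 | -1011,0101-
  14 | 01-10  (sole → essential)
  16 | -0-00,100-0
  18 | 100-0  (sole → essential)
  20 | -0-00,-010-,1-10-
  21 | -010-,1-1-1,1-10-
  23 | 1-1-1  (sole → essential)
  27 | -1011,11-11
  29 | 1-1-1,1-10-
  31 | 1-1-1,11-11
Essential prime implicants: -010-, 01-10, 1-1-1, 100-0

4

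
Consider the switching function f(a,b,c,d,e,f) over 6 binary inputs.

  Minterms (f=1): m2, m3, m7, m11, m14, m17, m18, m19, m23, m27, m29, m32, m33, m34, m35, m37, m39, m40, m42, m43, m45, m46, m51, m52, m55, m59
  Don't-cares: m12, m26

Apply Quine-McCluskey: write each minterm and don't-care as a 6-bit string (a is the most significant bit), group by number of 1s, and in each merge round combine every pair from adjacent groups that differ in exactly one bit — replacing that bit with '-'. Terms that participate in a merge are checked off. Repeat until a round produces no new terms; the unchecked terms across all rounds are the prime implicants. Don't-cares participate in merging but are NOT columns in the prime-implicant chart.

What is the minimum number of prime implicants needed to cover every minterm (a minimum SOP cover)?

10

Round 0: 000010✓ 000011✓ 000111✓ 001011✓ 001100✓ 001110✓ 010001✓ 010010✓ 010011✓ 010111✓ 011010✓ 011011✓ 011101 100000✓ 100001✓ 100010✓ 100011✓ 100101✓ 100111✓ 101000✓ 101010✓ 101011✓ 101101✓ 101110✓ 110011✓ 110100 110111✓ 111011✓
Round 1: -00010✓ -00011✓ -00111✓ -01011✓ -01110 -10011✓ -10111✓ -11011✓ 0-0010✓ 0-0011✓ 0-0111✓ 0-1011✓ 00-011✓ 000-11✓ 00001-✓ 0011-0 01-010✓ 01-011✓ 010-11✓ 0100-1 01001-✓ 01101-✓ 1-0011✓ 1-0111✓ 1-1011✓ 10-000✓ 10-010✓ 10-011✓ 10-101 100-01✓ 100-11✓ 1000-0✓ 1000-1✓ 10000-✓ 10001-✓ 1001-1✓ 101-10 1010-0✓ 10101-✓ 11-011✓ 110-11✓
Round 2: --0011✓ --0111✓ --1011✓ -0-011✓ -00-11✓ -0001- -1-011✓ -10-11✓ 0--011✓ 0-0-11✓ 0-001- 01-01- 1--011✓ 1-0-11✓ 10-0-0 10-01- 100--1 1000--
Round 3: ---011 --0-11
PIs = {---011, --0-11, -0001-, -01110, 0-001-, 0011-0, 01-01-, 0100-1, 011101, 10-0-0, 10-01-, 10-101, 100--1, 1000--, 101-10, 110100}
Coverage chart:
  m2: -0001-,0-001-
  m3: ---011,--0-11,-0001-,0-001-
  m7: --0-11 ←essential
  m11: ---011 ←essential
  m14: -01110,0011-0
  m17: 0100-1 ←essential
  m18: 0-001-,01-01-
  m19: ---011,--0-11,0-001-,01-01-,0100-1
  m23: --0-11 ←essential
  m27: ---011,01-01-
  m29: 011101 ←essential
  m32: 10-0-0,1000--
  m33: 100--1,1000--
  m34: -0001-,10-0-0,10-01-,1000--
  m35: ---011,--0-11,-0001-,10-01-,100--1,1000--
  m37: 10-101,100--1
  m39: --0-11,100--1
  m40: 10-0-0 ←essential
  m42: 10-0-0,10-01-,101-10
  m43: ---011,10-01-
  m45: 10-101 ←essential
  m46: -01110,101-10
  m51: ---011,--0-11
  m52: 110100 ←essential
  m55: --0-11 ←essential
  m59: ---011 ←essential
Essential: ---011, --0-11, 0100-1, 011101, 10-0-0, 10-101, 110100
Petrick residual → -01110, 0-001-, 100--1
Min cover (10 terms): d'ef + c'ef + b'cdef' + a'c'd'e + a'bc'd'f + a'bcde'f + ab'd'f' + ab'de'f + ab'c'f + abc'de'f'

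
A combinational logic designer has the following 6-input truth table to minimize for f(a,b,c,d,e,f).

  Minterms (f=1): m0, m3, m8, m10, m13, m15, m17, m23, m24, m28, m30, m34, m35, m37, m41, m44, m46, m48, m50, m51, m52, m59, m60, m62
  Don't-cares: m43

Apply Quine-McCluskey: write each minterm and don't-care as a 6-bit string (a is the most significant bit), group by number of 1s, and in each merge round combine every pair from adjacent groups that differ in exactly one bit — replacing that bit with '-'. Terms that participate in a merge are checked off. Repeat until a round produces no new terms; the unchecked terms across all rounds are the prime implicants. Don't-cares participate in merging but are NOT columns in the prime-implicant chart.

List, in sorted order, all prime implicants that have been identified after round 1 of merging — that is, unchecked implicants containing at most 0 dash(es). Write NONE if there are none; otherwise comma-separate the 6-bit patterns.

010001, 010111, 100101

size-2^0 implicants → 000000(✓)  000011(✓)  001000(✓)  001010(✓)  001101(✓)  001111(✓)  010001  010111  011000(✓)  011100(✓)  011110(✓)  100010(✓)  100011(✓)  100101  101001(✓)  101011(✓)  101100(✓)  101110(✓)  110000(✓)  110010(✓)  110011(✓)  110100(✓)  111011(✓)  111100(✓)  111110(✓)
size-2^1 implicants → -00011  -11100(✓)  -11110(✓)  0-1000  00-000  0010-0  0011-1  011-00  0111-0(✓)  1-0010(✓)  1-0011(✓)  1-1011(✓)  1-1100(✓)  1-1110(✓)  10-011(✓)  10001-(✓)  1010-1  1011-0(✓)  11-011(✓)  11-100  110-00  1100-0  11001-(✓)  1111-0(✓)
size-2^2 implicants → -111-0  1--011  1-001-  1-11-0
Unchecked terms (primes): -00011, -111-0, 0-1000, 00-000, 0010-0, 0011-1, 010001, 010111, 011-00, 1--011, 1-001-, 1-11-0, 100101, 1010-1, 11-100, 110-00, 1100-0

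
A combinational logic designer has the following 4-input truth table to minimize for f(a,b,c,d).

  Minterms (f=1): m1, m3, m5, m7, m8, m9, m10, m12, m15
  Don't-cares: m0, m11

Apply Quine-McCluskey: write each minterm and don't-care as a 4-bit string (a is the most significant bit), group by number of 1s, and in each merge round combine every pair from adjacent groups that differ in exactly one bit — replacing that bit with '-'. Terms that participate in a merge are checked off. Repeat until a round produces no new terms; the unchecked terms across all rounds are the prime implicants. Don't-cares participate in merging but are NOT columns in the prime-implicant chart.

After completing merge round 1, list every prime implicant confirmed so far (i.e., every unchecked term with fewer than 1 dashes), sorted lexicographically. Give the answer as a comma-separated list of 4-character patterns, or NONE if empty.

Round 0: 0000✓ 0001✓ 0011✓ 0101✓ 0111✓ 1000✓ 1001✓ 1010✓ 1011✓ 1100✓ 1111✓
Round 1: -000✓ -001✓ -011✓ -111✓ 0-01✓ 0-11✓ 00-1✓ 000-✓ 01-1✓ 1-00 1-11✓ 10-0✓ 10-1✓ 100-✓ 101-✓
Round 2: --11 -0-1 -00- 0--1 10--
PIs = {--11, -0-1, -00-, 0--1, 1-00, 10--}

NONE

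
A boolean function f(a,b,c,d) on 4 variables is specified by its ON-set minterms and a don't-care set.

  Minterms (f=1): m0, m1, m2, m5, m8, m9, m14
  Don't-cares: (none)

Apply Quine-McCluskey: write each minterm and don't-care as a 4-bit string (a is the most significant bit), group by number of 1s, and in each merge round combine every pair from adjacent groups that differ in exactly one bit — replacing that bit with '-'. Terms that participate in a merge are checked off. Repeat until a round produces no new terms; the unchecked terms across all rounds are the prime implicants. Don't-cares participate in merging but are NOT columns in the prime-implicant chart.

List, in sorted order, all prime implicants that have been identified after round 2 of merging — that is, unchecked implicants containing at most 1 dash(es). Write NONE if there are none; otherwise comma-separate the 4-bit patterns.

0-01, 00-0, 1110

Round 0: 0000✓ 0001✓ 0010✓ 0101✓ 1000✓ 1001✓ 1110
Round 1: -000✓ -001✓ 0-01 00-0 000-✓ 100-✓
Round 2: -00-
PIs = {-00-, 0-01, 00-0, 1110}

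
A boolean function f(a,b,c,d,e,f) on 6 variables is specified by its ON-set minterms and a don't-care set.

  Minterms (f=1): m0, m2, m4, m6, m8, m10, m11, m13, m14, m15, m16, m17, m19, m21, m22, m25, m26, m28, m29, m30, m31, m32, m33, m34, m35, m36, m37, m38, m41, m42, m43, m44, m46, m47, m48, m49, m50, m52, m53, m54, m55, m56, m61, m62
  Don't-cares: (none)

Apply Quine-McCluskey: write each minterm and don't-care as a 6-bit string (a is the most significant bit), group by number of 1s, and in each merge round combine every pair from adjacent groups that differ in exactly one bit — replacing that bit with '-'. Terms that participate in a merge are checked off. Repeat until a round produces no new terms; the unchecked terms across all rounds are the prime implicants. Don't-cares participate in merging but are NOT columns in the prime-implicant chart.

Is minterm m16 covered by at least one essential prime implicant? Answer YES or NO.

NO

[col 0] 000000*, 000010*, 000100*, 000110*, 001000*, 001010*, 001011*, 001101*, 001110*, 001111*, 010000*, 010001*, 010011*, 010101*, 010110*, 011001*, 011010*, 011100*, 011101*, 011110*, 011111*, 100000*, 100001*, 100010*, 100011*, 100100*, 100101*, 100110*, 101001*, 101010*, 101011*, 101100*, 101110*, 101111*, 110000*, 110001*, 110010*, 110100*, 110101*, 110110*, 110111*, 111000*, 111101*, 111110*
[col 1] -00000*, -00010*, -00100*, -00110*, -01010*, -01011*, -01110*, -01111*, -10000*, -10001*, -10101*, -10110*, -11101*, -11110*, 0-0000*, 0-0110*, 0-1010*, 0-1101*, 0-1110*, 0-1111*, 00-000*, 00-010*, 00-110*, 000-00*, 000-10*, 0000-0*, 0001-0*, 001-10*, 001-11*, 0010-0*, 00101-*, 0011-1*, 00111-*, 01-001*, 01-101*, 01-110*, 010-01*, 0100-1, 01000-*, 011-01*, 011-10*, 0111-0*, 0111-1*, 01110-*, 01111-*, 1-0000*, 1-0001*, 1-0010*, 1-0100*, 1-0101*, 1-0110*, 1-1110*, 10-001*, 10-010*, 10-011*, 10-100*, 10-110*, 100-00*, 100-01*, 100-10*, 1000-0*, 1000-1*, 10000-*, 10001-*, 1001-0*, 10010-*, 101-10*, 101-11*, 1010-1*, 10101-*, 1011-0*, 10111-*, 11-000, 11-101*, 11-110*, 110-00*, 110-01*, 110-10*, 1100-0*, 11000-*, 1101-0*, 1101-1*, 11010-*, 11011-*
[col 2] --0000, --0110*, --1110*, -0-010*, -0-110*, -00-00*, -00-10*, -000-0*, -001-0*, -01-10*, -01-11*, -0101-*, -0111-*, -1-101, -1-110*, -10-01, -1000-, 0--110*, 0-1-10, 0-11-1, 0-111-, 00--10*, 00-0-0, 000--0*, 001-1-*, 01--01, 0111--, 1--110*, 1-0-00*, 1-0-01*, 1-0-10*, 1-00-0*, 1-000-*, 1-01-0*, 1-010-*, 10--10*, 10-0-1, 10-01-, 10-1-0, 100--0*, 100-0-*, 1000--, 101-1-*, 110--0*, 110-0-*, 1101--
[col 3] ---110, -0--10, -00--0, -01-1-, 1-0--0, 1-0-0-
Prime implicants: ---110, --0000, -0--10, -00--0, -01-1-, -1-101, -10-01, -1000-, 0-1-10, 0-11-1, 0-111-, 00-0-0, 01--01, 0100-1, 0111--, 1-0--0, 1-0-0-, 10-0-1, 10-01-, 10-1-0, 1000--, 11-000, 1101--
PI chart (minterm → PIs covering it):
  0 | --0000,-00--0,00-0-0
  2 | -0--10,-00--0,00-0-0
  4 | -00--0  (sole → essential)
  6 | ---110,-0--10,-00--0
  8 | 00-0-0  (sole → essential)
  10 | -0--10,-01-1-,0-1-10,00-0-0
  11 | -01-1-  (sole → essential)
  13 | 0-11-1  (sole → essential)
  14 | ---110,-0--10,-01-1-,0-1-10,0-111-
  15 | -01-1-,0-11-1,0-111-
  16 | --0000,-1000-
  17 | -10-01,-1000-,01--01,0100-1
  19 | 0100-1  (sole → essential)
  21 | -1-101,-10-01,01--01
  22 | ---110  (sole → essential)
  25 | 01--01  (sole → essential)
  26 | 0-1-10  (sole → essential)
  28 | 0111--  (sole → essential)
  29 | -1-101,0-11-1,01--01,0111--
  30 | ---110,0-1-10,0-111-,0111--
  31 | 0-11-1,0-111-,0111--
  32 | --0000,-00--0,1-0--0,1-0-0-,1000--
  33 | 1-0-0-,10-0-1,1000--
  34 | -0--10,-00--0,1-0--0,10-01-,1000--
  35 | 10-0-1,10-01-,1000--
  36 | -00--0,1-0--0,1-0-0-,10-1-0
  37 | 1-0-0-  (sole → essential)
  38 | ---110,-0--10,-00--0,1-0--0,10-1-0
  41 | 10-0-1  (sole → essential)
  42 | -0--10,-01-1-,10-01-
  43 | -01-1-,10-0-1,10-01-
  44 | 10-1-0  (sole → essential)
  46 | ---110,-0--10,-01-1-,10-1-0
  47 | -01-1-  (sole → essential)
  48 | --0000,-1000-,1-0--0,1-0-0-,11-000
  49 | -10-01,-1000-,1-0-0-
  50 | 1-0--0  (sole → essential)
  52 | 1-0--0,1-0-0-,1101--
  53 | -1-101,-10-01,1-0-0-,1101--
  54 | ---110,1-0--0,1101--
  55 | 1101--  (sole → essential)
  56 | 11-000  (sole → essential)
  61 | -1-101  (sole → essential)
  62 | ---110  (sole → essential)
Essential prime implicants: ---110, -00--0, -01-1-, -1-101, 0-1-10, 0-11-1, 00-0-0, 01--01, 0100-1, 0111--, 1-0--0, 1-0-0-, 10-0-1, 10-1-0, 11-000, 1101--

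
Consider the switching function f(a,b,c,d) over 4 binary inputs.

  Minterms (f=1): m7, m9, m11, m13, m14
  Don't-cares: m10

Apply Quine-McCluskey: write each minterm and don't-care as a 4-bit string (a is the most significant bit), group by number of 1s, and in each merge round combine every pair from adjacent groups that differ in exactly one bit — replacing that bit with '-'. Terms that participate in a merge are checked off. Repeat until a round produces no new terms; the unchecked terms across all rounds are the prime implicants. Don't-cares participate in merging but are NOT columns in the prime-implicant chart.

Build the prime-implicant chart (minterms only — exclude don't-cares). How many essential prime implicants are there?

size-2^0 implicants → 0111  1001(✓)  1010(✓)  1011(✓)  1101(✓)  1110(✓)
size-2^1 implicants → 1-01  1-10  10-1  101-
Unchecked terms (primes): 0111, 1-01, 1-10, 10-1, 101-
Minterm coverage:
  m7 ⊆ 0111 [E]
  m9 ⊆ 1-01,10-1
  m11 ⊆ 10-1,101-
  m13 ⊆ 1-01 [E]
  m14 ⊆ 1-10 [E]
E = {0111, 1-01, 1-10}

3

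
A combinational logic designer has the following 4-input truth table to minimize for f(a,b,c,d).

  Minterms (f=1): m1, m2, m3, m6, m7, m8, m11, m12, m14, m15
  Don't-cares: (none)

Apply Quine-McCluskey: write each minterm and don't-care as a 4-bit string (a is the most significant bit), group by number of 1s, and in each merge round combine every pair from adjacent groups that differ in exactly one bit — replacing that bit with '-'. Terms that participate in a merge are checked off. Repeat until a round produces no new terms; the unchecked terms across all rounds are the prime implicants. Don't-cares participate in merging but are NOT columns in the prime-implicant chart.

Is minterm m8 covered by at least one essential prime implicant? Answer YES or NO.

size-2^0 implicants → 0001(✓)  0010(✓)  0011(✓)  0110(✓)  0111(✓)  1000(✓)  1011(✓)  1100(✓)  1110(✓)  1111(✓)
size-2^1 implicants → -011(✓)  -110(✓)  -111(✓)  0-10(✓)  0-11(✓)  00-1  001-(✓)  011-(✓)  1-00  1-11(✓)  11-0  111-(✓)
size-2^2 implicants → --11  -11-  0-1-
Unchecked terms (primes): --11, -11-, 0-1-, 00-1, 1-00, 11-0
Minterm coverage:
  m1 ⊆ 00-1 [E]
  m2 ⊆ 0-1- [E]
  m3 ⊆ --11,0-1-,00-1
  m6 ⊆ -11-,0-1-
  m7 ⊆ --11,-11-,0-1-
  m8 ⊆ 1-00 [E]
  m11 ⊆ --11 [E]
  m12 ⊆ 1-00,11-0
  m14 ⊆ -11-,11-0
  m15 ⊆ --11,-11-
E = {--11, 0-1-, 00-1, 1-00}

YES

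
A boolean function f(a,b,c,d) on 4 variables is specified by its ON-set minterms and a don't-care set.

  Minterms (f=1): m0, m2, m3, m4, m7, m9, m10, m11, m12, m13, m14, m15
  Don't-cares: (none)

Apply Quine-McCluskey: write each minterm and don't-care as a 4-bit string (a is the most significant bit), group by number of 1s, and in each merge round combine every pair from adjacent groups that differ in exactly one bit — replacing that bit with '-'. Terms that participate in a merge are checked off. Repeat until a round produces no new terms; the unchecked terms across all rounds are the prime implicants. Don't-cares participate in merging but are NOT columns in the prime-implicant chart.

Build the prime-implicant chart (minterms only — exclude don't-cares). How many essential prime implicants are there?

2

Round 0: 0000✓ 0010✓ 0011✓ 0100✓ 0111✓ 1001✓ 1010✓ 1011✓ 1100✓ 1101✓ 1110✓ 1111✓
Round 1: -010✓ -011✓ -100 -111✓ 0-00 0-11✓ 00-0 001-✓ 1-01✓ 1-10✓ 1-11✓ 10-1✓ 101-✓ 11-0✓ 11-1✓ 110-✓ 111-✓
Round 2: --11 -01- 1--1 1-1- 11--
PIs = {--11, -01-, -100, 0-00, 00-0, 1--1, 1-1-, 11--}
Coverage chart:
  m0: 0-00,00-0
  m2: -01-,00-0
  m3: --11,-01-
  m4: -100,0-00
  m7: --11 ←essential
  m9: 1--1 ←essential
  m10: -01-,1-1-
  m11: --11,-01-,1--1,1-1-
  m12: -100,11--
  m13: 1--1,11--
  m14: 1-1-,11--
  m15: --11,1--1,1-1-,11--
Essential: --11, 1--1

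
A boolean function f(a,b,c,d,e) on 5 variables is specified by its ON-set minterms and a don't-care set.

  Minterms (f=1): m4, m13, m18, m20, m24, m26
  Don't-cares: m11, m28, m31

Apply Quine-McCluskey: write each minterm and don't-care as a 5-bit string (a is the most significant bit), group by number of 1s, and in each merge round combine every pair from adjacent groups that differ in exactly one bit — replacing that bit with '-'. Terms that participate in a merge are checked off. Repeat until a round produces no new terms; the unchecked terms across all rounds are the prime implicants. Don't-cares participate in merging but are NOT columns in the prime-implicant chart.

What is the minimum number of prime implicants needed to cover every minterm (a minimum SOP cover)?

size-2^0 implicants → 00100(✓)  01011  01101  10010(✓)  10100(✓)  11000(✓)  11010(✓)  11100(✓)  11111
size-2^1 implicants → -0100  1-010  1-100  11-00  110-0
Unchecked terms (primes): -0100, 01011, 01101, 1-010, 1-100, 11-00, 110-0, 11111
Minterm coverage:
  m4 ⊆ -0100 [E]
  m13 ⊆ 01101 [E]
  m18 ⊆ 1-010 [E]
  m20 ⊆ -0100,1-100
  m24 ⊆ 11-00,110-0
  m26 ⊆ 1-010,110-0
E = {-0100, 01101, 1-010}
Petrick residual → 11-00
Cover = b'cd'e' + a'bcd'e + ac'de' + abd'e'  |cover|=4

4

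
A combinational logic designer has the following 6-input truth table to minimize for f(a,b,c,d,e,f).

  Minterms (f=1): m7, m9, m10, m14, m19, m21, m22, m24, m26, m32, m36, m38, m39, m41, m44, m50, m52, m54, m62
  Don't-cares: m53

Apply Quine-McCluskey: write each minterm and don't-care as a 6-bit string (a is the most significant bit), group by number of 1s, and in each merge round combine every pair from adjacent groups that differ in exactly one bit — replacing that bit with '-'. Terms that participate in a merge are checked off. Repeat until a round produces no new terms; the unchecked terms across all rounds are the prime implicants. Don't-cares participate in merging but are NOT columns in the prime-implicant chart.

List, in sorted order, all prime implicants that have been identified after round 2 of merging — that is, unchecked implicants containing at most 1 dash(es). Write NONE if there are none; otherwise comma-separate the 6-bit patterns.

-00111, -01001, -10101, -10110, 0-1010, 001-10, 010011, 0110-0, 10-100, 100-00, 10011-, 11-110, 110-10, 11010-

size-2^0 implicants → 000111(✓)  001001(✓)  001010(✓)  001110(✓)  010011  010101(✓)  010110(✓)  011000(✓)  011010(✓)  100000(✓)  100100(✓)  100110(✓)  100111(✓)  101001(✓)  101100(✓)  110010(✓)  110100(✓)  110101(✓)  110110(✓)  111110(✓)
size-2^1 implicants → -00111  -01001  -10101  -10110  0-1010  001-10  0110-0  1-0100(✓)  1-0110(✓)  10-100  100-00  1001-0(✓)  10011-  11-110  110-10  1101-0(✓)  11010-
size-2^2 implicants → 1-01-0
Unchecked terms (primes): -00111, -01001, -10101, -10110, 0-1010, 001-10, 010011, 0110-0, 1-01-0, 10-100, 100-00, 10011-, 11-110, 110-10, 11010-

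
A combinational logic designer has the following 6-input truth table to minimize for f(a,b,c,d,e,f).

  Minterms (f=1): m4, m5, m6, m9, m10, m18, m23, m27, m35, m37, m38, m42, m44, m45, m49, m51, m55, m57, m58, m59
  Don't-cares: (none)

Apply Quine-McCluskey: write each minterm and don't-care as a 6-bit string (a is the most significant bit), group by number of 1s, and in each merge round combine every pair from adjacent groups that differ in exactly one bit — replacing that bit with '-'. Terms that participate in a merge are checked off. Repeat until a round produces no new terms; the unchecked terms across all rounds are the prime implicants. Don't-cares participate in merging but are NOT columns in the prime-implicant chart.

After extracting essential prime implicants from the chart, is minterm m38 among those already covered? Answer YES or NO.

YES

[col 0] 000100*, 000101*, 000110*, 001001, 001010*, 010010, 010111*, 011011*, 100011*, 100101*, 100110*, 101010*, 101100*, 101101*, 110001*, 110011*, 110111*, 111001*, 111010*, 111011*
[col 1] -00101, -00110, -01010, -10111, -11011, 0001-0, 00010-, 1-0011, 1-1010, 10-101, 10110-, 11-001*, 11-011*, 110-11, 1100-1*, 1110-1*, 11101-
[col 2] 11-0-1
Prime implicants: -00101, -00110, -01010, -10111, -11011, 0001-0, 00010-, 001001, 010010, 1-0011, 1-1010, 10-101, 10110-, 11-0-1, 110-11, 11101-
PI chart (minterm → PIs covering it):
  4 | 0001-0,00010-
  5 | -00101,00010-
  6 | -00110,0001-0
  9 | 001001  (sole → essential)
  10 | -01010  (sole → essential)
  18 | 010010  (sole → essential)
  23 | -10111  (sole → essential)
  27 | -11011  (sole → essential)
  35 | 1-0011  (sole → essential)
  37 | -00101,10-101
  38 | -00110  (sole → essential)
  42 | -01010,1-1010
  44 | 10110-  (sole → essential)
  45 | 10-101,10110-
  49 | 11-0-1  (sole → essential)
  51 | 1-0011,11-0-1,110-11
  55 | -10111,110-11
  57 | 11-0-1  (sole → essential)
  58 | 1-1010,11101-
  59 | -11011,11-0-1,11101-
Essential prime implicants: -00110, -01010, -10111, -11011, 001001, 010010, 1-0011, 10110-, 11-0-1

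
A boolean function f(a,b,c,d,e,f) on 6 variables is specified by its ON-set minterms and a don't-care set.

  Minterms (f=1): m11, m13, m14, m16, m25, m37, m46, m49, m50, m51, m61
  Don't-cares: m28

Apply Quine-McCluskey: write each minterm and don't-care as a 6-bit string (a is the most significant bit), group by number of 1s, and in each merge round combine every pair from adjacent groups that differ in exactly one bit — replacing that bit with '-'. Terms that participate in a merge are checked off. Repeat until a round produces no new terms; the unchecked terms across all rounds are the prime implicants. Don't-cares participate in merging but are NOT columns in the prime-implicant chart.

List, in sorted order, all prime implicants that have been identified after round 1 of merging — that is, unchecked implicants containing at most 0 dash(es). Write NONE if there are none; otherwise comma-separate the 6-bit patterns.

size-2^0 implicants → 001011  001101  001110(✓)  010000  011001  011100  100101  101110(✓)  110001(✓)  110010(✓)  110011(✓)  111101
size-2^1 implicants → -01110  1100-1  11001-
Unchecked terms (primes): -01110, 001011, 001101, 010000, 011001, 011100, 100101, 1100-1, 11001-, 111101

001011, 001101, 010000, 011001, 011100, 100101, 111101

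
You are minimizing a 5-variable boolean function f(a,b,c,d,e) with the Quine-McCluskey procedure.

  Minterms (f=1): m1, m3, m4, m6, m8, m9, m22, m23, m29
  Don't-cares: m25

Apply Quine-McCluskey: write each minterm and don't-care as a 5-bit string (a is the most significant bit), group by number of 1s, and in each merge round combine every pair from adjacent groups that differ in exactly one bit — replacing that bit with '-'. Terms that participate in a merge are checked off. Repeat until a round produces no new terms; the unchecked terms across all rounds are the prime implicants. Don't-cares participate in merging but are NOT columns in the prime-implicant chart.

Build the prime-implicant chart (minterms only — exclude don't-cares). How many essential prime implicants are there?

Round 0: 00001✓ 00011✓ 00100✓ 00110✓ 01000✓ 01001✓ 10110✓ 10111✓ 11001✓ 11101✓
Round 1: -0110 -1001 0-001 000-1 001-0 0100- 1011- 11-01
PIs = {-0110, -1001, 0-001, 000-1, 001-0, 0100-, 1011-, 11-01}
Coverage chart:
  m1: 0-001,000-1
  m3: 000-1 ←essential
  m4: 001-0 ←essential
  m6: -0110,001-0
  m8: 0100- ←essential
  m9: -1001,0-001,0100-
  m22: -0110,1011-
  m23: 1011- ←essential
  m29: 11-01 ←essential
Essential: 000-1, 001-0, 0100-, 1011-, 11-01

5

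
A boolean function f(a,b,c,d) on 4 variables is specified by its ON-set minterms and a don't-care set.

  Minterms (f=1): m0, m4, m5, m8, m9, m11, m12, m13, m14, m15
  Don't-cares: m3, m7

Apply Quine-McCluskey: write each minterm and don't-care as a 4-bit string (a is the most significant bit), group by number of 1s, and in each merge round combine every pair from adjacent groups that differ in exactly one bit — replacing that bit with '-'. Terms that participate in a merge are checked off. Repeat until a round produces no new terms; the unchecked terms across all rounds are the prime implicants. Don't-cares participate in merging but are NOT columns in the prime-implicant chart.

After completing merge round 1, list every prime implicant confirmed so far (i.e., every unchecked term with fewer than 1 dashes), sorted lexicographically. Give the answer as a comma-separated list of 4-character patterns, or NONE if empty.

NONE

Round 0: 0000✓ 0011✓ 0100✓ 0101✓ 0111✓ 1000✓ 1001✓ 1011✓ 1100✓ 1101✓ 1110✓ 1111✓
Round 1: -000✓ -011✓ -100✓ -101✓ -111✓ 0-00✓ 0-11✓ 01-1✓ 010-✓ 1-00✓ 1-01✓ 1-11✓ 10-1✓ 100-✓ 11-0✓ 11-1✓ 110-✓ 111-✓
Round 2: --00 --11 -1-1 -10- 1--1 1-0- 11--
PIs = {--00, --11, -1-1, -10-, 1--1, 1-0-, 11--}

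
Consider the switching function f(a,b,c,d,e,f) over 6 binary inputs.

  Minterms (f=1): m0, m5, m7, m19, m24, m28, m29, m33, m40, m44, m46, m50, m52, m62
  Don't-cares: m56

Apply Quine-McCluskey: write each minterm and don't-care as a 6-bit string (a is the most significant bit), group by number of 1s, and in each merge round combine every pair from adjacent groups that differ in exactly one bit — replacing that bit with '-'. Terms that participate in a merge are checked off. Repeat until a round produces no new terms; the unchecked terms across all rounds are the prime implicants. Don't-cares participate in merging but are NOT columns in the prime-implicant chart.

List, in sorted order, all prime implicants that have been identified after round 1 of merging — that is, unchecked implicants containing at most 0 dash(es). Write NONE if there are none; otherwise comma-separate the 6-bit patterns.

[col 0] 000000, 000101*, 000111*, 010011, 011000*, 011100*, 011101*, 100001, 101000*, 101100*, 101110*, 110010, 110100, 111000*, 111110*
[col 1] -11000, 0001-1, 011-00, 01110-, 1-1000, 1-1110, 101-00, 1011-0
Prime implicants: -11000, 000000, 0001-1, 010011, 011-00, 01110-, 1-1000, 1-1110, 100001, 101-00, 1011-0, 110010, 110100

000000, 010011, 100001, 110010, 110100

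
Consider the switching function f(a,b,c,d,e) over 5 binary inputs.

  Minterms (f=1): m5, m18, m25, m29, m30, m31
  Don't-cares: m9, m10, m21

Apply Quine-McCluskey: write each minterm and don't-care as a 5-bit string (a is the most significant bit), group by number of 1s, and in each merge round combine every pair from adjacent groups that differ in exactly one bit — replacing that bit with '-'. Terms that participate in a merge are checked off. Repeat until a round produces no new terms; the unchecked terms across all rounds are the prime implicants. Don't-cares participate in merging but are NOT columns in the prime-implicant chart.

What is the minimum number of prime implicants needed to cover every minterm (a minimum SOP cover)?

[col 0] 00101*, 01001*, 01010, 10010, 10101*, 11001*, 11101*, 11110*, 11111*
[col 1] -0101, -1001, 1-101, 11-01, 111-1, 1111-
Prime implicants: -0101, -1001, 01010, 1-101, 10010, 11-01, 111-1, 1111-
PI chart (minterm → PIs covering it):
  5 | -0101  (sole → essential)
  18 | 10010  (sole → essential)
  25 | -1001,11-01
  29 | 1-101,11-01,111-1
  30 | 1111-  (sole → essential)
  31 | 111-1,1111-
Essential prime implicants: -0101, 10010, 1111-
Petrick residual → 11-01
Minimum SOP uses 4 PIs: b'cd'e + ab'c'de' + abd'e + abcd

4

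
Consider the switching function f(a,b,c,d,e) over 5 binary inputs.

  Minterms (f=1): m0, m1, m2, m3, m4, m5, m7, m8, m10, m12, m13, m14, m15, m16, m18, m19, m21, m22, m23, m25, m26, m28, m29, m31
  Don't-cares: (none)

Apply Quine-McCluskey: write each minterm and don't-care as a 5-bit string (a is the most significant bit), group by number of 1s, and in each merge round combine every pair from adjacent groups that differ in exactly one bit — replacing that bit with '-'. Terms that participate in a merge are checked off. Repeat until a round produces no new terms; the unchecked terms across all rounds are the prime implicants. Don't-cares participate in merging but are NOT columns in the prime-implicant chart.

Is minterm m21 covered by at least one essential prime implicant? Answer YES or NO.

YES

Round 0: 00000✓ 00001✓ 00010✓ 00011✓ 00100✓ 00101✓ 00111✓ 01000✓ 01010✓ 01100✓ 01101✓ 01110✓ 01111✓ 10000✓ 10010✓ 10011✓ 10101✓ 10110✓ 10111✓ 11001✓ 11010✓ 11100✓ 11101✓ 11111✓
Round 1: -0000✓ -0010✓ -0011✓ -0101✓ -0111✓ -1010✓ -1100✓ -1101✓ -1111✓ 0-000✓ 0-010✓ 0-100✓ 0-101✓ 0-111✓ 00-00✓ 00-01✓ 00-11✓ 000-0✓ 000-1✓ 0000-✓ 0001-✓ 001-1✓ 0010-✓ 01-00✓ 01-10✓ 010-0✓ 011-0✓ 011-1✓ 0110-✓ 0111-✓ 1-010✓ 1-101✓ 1-111✓ 10-10✓ 10-11✓ 100-0✓ 1001-✓ 101-1✓ 1011-✓ 11-01 111-1✓ 1110-✓
Round 2: --010 --101✓ --111✓ -0-11 -00-0 -001- -01-1✓ -11-1✓ -110- 0--00 0-0-0 0-1-1✓ 0-10- 00--1 00-0- 000-- 01--0 011-- 1-1-1✓ 10-1-
Round 3: --1-1
PIs = {--010, --1-1, -0-11, -00-0, -001-, -110-, 0--00, 0-0-0, 0-10-, 00--1, 00-0-, 000--, 01--0, 011--, 10-1-, 11-01}
Coverage chart:
  m0: -00-0,0--00,0-0-0,00-0-,000--
  m1: 00--1,00-0-,000--
  m2: --010,-00-0,-001-,0-0-0,000--
  m3: -0-11,-001-,00--1,000--
  m4: 0--00,0-10-,00-0-
  m5: --1-1,0-10-,00--1,00-0-
  m7: --1-1,-0-11,00--1
  m8: 0--00,0-0-0,01--0
  m10: --010,0-0-0,01--0
  m12: -110-,0--00,0-10-,01--0,011--
  m13: --1-1,-110-,0-10-,011--
  m14: 01--0,011--
  m15: --1-1,011--
  m16: -00-0 ←essential
  m18: --010,-00-0,-001-,10-1-
  m19: -0-11,-001-,10-1-
  m21: --1-1 ←essential
  m22: 10-1- ←essential
  m23: --1-1,-0-11,10-1-
  m25: 11-01 ←essential
  m26: --010 ←essential
  m28: -110- ←essential
  m29: --1-1,-110-,11-01
  m31: --1-1 ←essential
Essential: --010, --1-1, -00-0, -110-, 10-1-, 11-01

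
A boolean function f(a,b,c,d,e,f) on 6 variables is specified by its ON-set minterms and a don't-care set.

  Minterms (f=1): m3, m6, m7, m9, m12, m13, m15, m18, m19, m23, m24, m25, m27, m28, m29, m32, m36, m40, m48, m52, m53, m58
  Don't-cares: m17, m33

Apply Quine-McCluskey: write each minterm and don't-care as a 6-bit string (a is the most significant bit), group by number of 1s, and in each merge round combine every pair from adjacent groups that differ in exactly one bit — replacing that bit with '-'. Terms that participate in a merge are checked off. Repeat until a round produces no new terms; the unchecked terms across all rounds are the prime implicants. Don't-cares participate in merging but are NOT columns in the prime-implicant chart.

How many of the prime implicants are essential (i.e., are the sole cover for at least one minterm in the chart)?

Round 0: 000011✓ 000110✓ 000111✓ 001001✓ 001100✓ 001101✓ 001111✓ 010001✓ 010010✓ 010011✓ 010111✓ 011000✓ 011001✓ 011011✓ 011100✓ 011101✓ 100000✓ 100001✓ 100100✓ 101000✓ 110000✓ 110100✓ 110101✓ 111010
Round 1: 0-0011✓ 0-0111✓ 0-1001✓ 0-1100✓ 0-1101✓ 00-111 000-11✓ 00011- 001-01✓ 0011-1 00110-✓ 01-001✓ 01-011✓ 010-11✓ 0100-1✓ 01001- 011-00✓ 011-01✓ 0110-1✓ 01100-✓ 01110-✓ 1-0000✓ 1-0100✓ 10-000 100-00✓ 10000- 110-00✓ 11010-
Round 2: 0-0-11 0-1-01 0-110- 01-0-1 011-0- 1-0-00
PIs = {0-0-11, 0-1-01, 0-110-, 00-111, 00011-, 0011-1, 01-0-1, 01001-, 011-0-, 1-0-00, 10-000, 10000-, 11010-, 111010}
Coverage chart:
  m3: 0-0-11 ←essential
  m6: 00011- ←essential
  m7: 0-0-11,00-111,00011-
  m9: 0-1-01 ←essential
  m12: 0-110- ←essential
  m13: 0-1-01,0-110-,0011-1
  m15: 00-111,0011-1
  m18: 01001- ←essential
  m19: 0-0-11,01-0-1,01001-
  m23: 0-0-11 ←essential
  m24: 011-0- ←essential
  m25: 0-1-01,01-0-1,011-0-
  m27: 01-0-1 ←essential
  m28: 0-110-,011-0-
  m29: 0-1-01,0-110-,011-0-
  m32: 1-0-00,10-000,10000-
  m36: 1-0-00 ←essential
  m40: 10-000 ←essential
  m48: 1-0-00 ←essential
  m52: 1-0-00,11010-
  m53: 11010- ←essential
  m58: 111010 ←essential
Essential: 0-0-11, 0-1-01, 0-110-, 00011-, 01-0-1, 01001-, 011-0-, 1-0-00, 10-000, 11010-, 111010

11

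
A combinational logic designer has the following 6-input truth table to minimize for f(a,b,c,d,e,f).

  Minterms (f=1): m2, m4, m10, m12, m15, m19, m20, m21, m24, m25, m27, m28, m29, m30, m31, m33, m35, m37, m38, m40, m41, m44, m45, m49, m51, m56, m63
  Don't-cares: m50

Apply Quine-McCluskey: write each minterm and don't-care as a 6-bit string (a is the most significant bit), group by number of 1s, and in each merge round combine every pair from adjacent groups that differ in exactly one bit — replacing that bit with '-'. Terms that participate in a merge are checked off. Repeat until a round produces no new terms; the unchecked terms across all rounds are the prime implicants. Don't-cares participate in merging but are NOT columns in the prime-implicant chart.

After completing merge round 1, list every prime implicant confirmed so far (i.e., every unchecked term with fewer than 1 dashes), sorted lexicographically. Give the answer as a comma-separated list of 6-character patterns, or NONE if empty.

100110

size-2^0 implicants → 000010(✓)  000100(✓)  001010(✓)  001100(✓)  001111(✓)  010011(✓)  010100(✓)  010101(✓)  011000(✓)  011001(✓)  011011(✓)  011100(✓)  011101(✓)  011110(✓)  011111(✓)  100001(✓)  100011(✓)  100101(✓)  100110  101000(✓)  101001(✓)  101100(✓)  101101(✓)  110001(✓)  110010(✓)  110011(✓)  111000(✓)  111111(✓)
size-2^1 implicants → -01100  -10011  -11000  -11111  0-0100(✓)  0-1100(✓)  0-1111  00-010  00-100(✓)  01-011  01-100(✓)  01-101(✓)  01010-(✓)  011-00(✓)  011-01(✓)  011-11(✓)  0110-1(✓)  01100-(✓)  0111-0(✓)  0111-1(✓)  01110-(✓)  01111-(✓)  1-0001(✓)  1-0011(✓)  1-1000  10-001(✓)  10-101(✓)  100-01(✓)  1000-1(✓)  101-00(✓)  101-01(✓)  10100-(✓)  10110-(✓)  1100-1(✓)  11001-
size-2^2 implicants → 0--100  01-10-  011--1  011-0-  0111--  1-00-1  10--01  101-0-
Unchecked terms (primes): -01100, -10011, -11000, -11111, 0--100, 0-1111, 00-010, 01-011, 01-10-, 011--1, 011-0-, 0111--, 1-00-1, 1-1000, 10--01, 100110, 101-0-, 11001-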